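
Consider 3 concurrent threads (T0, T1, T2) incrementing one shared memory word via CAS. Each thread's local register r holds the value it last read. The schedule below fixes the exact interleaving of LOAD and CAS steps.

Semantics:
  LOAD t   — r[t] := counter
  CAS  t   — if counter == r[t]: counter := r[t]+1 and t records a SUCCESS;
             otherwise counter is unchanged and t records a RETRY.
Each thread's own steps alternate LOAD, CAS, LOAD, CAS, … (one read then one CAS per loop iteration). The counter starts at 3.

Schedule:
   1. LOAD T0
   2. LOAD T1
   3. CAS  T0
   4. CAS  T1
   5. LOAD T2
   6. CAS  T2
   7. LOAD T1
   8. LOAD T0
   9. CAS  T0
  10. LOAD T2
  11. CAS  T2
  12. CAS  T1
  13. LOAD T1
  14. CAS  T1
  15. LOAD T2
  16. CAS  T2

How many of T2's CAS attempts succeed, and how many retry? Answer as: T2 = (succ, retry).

T2 = (3, 0)

[1] T0.load  rd  (counter 3, T0.r 3)
[2] T1.load  rd  (counter 3, T1.r 3)
[3] T0.cas  hit  (counter 4, T0.r 3)
[4] T1.cas  miss  (counter 4, T1.r 3)
[5] T2.load  rd  (counter 4, T2.r 4)
[6] T2.cas  hit  (counter 5, T2.r 4)
[7] T1.load  rd  (counter 5, T1.r 5)
[8] T0.load  rd  (counter 5, T0.r 5)
[9] T0.cas  hit  (counter 6, T0.r 5)
[10] T2.load  rd  (counter 6, T2.r 6)
[11] T2.cas  hit  (counter 7, T2.r 6)
[12] T1.cas  miss  (counter 7, T1.r 5)
[13] T1.load  rd  (counter 7, T1.r 7)
[14] T1.cas  hit  (counter 8, T1.r 7)
[15] T2.load  rd  (counter 8, T2.r 8)
[16] T2.cas  hit  (counter 9, T2.r 8)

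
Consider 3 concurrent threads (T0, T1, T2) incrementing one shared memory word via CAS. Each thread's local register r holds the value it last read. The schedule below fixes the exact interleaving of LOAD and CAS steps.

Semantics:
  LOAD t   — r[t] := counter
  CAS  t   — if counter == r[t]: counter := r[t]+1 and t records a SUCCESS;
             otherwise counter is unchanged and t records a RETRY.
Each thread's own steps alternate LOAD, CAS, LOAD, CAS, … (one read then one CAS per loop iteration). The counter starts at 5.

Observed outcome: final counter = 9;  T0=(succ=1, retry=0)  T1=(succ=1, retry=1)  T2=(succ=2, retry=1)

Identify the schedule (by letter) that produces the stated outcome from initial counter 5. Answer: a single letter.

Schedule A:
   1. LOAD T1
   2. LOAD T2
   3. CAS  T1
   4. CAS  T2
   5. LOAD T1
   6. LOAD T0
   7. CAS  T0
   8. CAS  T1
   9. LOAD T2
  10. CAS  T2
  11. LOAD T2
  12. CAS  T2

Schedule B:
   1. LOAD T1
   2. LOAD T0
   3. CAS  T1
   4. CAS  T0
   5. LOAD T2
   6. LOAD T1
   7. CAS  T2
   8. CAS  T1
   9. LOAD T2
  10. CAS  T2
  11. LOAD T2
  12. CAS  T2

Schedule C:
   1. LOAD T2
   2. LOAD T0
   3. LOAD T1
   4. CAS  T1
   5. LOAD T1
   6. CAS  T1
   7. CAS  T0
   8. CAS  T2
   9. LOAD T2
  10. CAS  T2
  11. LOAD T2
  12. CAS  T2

A

Tracing schedule A:
   1) LOAD T1:  M=5  r_T1=5
   2) LOAD T2:  M=5  r_T2=5
   3) CAS  T1:  M=6  r_T1=5 ✓
   4) CAS  T2:  M=6  r_T2=5 ✗
   5) LOAD T1:  M=6  r_T1=6
   6) LOAD T0:  M=6  r_T0=6
   7) CAS  T0:  M=7  r_T0=6 ✓
   8) CAS  T1:  M=7  r_T1=6 ✗
   9) LOAD T2:  M=7  r_T2=7
  10) CAS  T2:  M=8  r_T2=7 ✓
  11) LOAD T2:  M=8  r_T2=8
  12) CAS  T2:  M=9  r_T2=8 ✓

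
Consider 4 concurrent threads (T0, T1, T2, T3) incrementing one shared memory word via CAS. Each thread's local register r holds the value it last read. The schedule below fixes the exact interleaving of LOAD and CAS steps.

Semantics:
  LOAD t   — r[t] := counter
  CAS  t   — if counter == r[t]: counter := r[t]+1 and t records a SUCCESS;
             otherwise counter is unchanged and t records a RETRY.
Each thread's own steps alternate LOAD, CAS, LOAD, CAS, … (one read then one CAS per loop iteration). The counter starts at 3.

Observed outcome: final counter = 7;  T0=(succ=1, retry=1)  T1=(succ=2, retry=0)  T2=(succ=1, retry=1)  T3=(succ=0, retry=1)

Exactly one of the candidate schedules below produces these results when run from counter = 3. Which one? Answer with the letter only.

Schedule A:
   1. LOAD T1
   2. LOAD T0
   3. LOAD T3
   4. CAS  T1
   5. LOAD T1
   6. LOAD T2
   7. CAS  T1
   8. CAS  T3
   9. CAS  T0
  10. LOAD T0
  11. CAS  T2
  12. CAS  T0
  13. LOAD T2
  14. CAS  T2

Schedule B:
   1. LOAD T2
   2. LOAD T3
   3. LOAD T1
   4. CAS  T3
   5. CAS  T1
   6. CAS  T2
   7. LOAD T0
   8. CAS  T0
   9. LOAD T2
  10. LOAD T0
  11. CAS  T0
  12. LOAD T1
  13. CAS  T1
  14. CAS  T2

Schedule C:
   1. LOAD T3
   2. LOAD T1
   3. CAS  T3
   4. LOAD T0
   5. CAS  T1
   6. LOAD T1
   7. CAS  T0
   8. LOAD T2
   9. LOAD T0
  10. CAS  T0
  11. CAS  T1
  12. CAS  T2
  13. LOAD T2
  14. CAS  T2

A

Simulating candidate A:
1. LOAD T1 → mem=3 r[T1]=3 [LOAD]
2. LOAD T0 → mem=3 r[T0]=3 [LOAD]
3. LOAD T3 → mem=3 r[T3]=3 [LOAD]
4. CAS T1 → mem=4 r[T1]=3 [OK]
5. LOAD T1 → mem=4 r[T1]=4 [LOAD]
6. LOAD T2 → mem=4 r[T2]=4 [LOAD]
7. CAS T1 → mem=5 r[T1]=4 [OK]
8. CAS T3 → mem=5 r[T3]=3 [RETRY]
9. CAS T0 → mem=5 r[T0]=3 [RETRY]
10. LOAD T0 → mem=5 r[T0]=5 [LOAD]
11. CAS T2 → mem=5 r[T2]=4 [RETRY]
12. CAS T0 → mem=6 r[T0]=5 [OK]
13. LOAD T2 → mem=6 r[T2]=6 [LOAD]
14. CAS T2 → mem=7 r[T2]=6 [OK]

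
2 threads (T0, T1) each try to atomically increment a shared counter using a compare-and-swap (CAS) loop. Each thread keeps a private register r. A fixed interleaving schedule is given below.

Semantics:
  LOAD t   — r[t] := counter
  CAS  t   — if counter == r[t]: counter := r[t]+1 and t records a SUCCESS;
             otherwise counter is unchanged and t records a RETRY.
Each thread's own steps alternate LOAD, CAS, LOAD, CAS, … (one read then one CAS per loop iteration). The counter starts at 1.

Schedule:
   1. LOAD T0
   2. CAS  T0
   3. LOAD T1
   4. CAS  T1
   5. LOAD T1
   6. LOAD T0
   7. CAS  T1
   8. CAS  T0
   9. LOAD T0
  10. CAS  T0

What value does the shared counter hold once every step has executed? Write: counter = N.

[1] T0.load  rd  (counter 1, T0.r 1)
[2] T0.cas  hit  (counter 2, T0.r 1)
[3] T1.load  rd  (counter 2, T1.r 2)
[4] T1.cas  hit  (counter 3, T1.r 2)
[5] T1.load  rd  (counter 3, T1.r 3)
[6] T0.load  rd  (counter 3, T0.r 3)
[7] T1.cas  hit  (counter 4, T1.r 3)
[8] T0.cas  miss  (counter 4, T0.r 3)
[9] T0.load  rd  (counter 4, T0.r 4)
[10] T0.cas  hit  (counter 5, T0.r 4)

counter = 5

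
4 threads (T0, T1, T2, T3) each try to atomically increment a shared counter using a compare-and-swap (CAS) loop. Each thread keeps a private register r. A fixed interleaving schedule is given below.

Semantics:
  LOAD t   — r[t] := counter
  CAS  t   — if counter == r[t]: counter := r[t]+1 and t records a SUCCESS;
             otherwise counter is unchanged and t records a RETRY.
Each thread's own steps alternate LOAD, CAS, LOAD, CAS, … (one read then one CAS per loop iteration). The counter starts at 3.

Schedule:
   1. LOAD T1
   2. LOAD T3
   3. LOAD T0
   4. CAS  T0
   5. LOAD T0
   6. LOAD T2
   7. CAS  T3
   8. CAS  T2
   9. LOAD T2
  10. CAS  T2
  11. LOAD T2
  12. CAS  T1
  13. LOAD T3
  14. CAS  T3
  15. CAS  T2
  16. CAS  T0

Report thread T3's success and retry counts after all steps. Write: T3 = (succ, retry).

   1) LOAD T1:  M=3  r_T1=3
   2) LOAD T3:  M=3  r_T3=3
   3) LOAD T0:  M=3  r_T0=3
   4) CAS  T0:  M=4  r_T0=3 ✓
   5) LOAD T0:  M=4  r_T0=4
   6) LOAD T2:  M=4  r_T2=4
   7) CAS  T3:  M=4  r_T3=3 ✗
   8) CAS  T2:  M=5  r_T2=4 ✓
   9) LOAD T2:  M=5  r_T2=5
  10) CAS  T2:  M=6  r_T2=5 ✓
  11) LOAD T2:  M=6  r_T2=6
  12) CAS  T1:  M=6  r_T1=3 ✗
  13) LOAD T3:  M=6  r_T3=6
  14) CAS  T3:  M=7  r_T3=6 ✓
  15) CAS  T2:  M=7  r_T2=6 ✗
  16) CAS  T0:  M=7  r_T0=4 ✗

T3 = (1, 1)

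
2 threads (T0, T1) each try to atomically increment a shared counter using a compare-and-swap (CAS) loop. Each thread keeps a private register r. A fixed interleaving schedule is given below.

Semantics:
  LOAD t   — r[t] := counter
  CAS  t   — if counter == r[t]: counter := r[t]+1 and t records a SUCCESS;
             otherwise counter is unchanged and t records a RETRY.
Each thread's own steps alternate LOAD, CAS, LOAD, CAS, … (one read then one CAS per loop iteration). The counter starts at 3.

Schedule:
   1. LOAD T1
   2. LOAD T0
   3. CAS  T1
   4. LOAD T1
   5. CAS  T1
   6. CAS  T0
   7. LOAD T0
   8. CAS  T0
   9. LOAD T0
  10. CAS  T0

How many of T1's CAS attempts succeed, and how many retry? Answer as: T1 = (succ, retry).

T1 = (2, 0)

[1] T1.load  rd  (counter 3, T1.r 3)
[2] T0.load  rd  (counter 3, T0.r 3)
[3] T1.cas  hit  (counter 4, T1.r 3)
[4] T1.load  rd  (counter 4, T1.r 4)
[5] T1.cas  hit  (counter 5, T1.r 4)
[6] T0.cas  miss  (counter 5, T0.r 3)
[7] T0.load  rd  (counter 5, T0.r 5)
[8] T0.cas  hit  (counter 6, T0.r 5)
[9] T0.load  rd  (counter 6, T0.r 6)
[10] T0.cas  hit  (counter 7, T0.r 6)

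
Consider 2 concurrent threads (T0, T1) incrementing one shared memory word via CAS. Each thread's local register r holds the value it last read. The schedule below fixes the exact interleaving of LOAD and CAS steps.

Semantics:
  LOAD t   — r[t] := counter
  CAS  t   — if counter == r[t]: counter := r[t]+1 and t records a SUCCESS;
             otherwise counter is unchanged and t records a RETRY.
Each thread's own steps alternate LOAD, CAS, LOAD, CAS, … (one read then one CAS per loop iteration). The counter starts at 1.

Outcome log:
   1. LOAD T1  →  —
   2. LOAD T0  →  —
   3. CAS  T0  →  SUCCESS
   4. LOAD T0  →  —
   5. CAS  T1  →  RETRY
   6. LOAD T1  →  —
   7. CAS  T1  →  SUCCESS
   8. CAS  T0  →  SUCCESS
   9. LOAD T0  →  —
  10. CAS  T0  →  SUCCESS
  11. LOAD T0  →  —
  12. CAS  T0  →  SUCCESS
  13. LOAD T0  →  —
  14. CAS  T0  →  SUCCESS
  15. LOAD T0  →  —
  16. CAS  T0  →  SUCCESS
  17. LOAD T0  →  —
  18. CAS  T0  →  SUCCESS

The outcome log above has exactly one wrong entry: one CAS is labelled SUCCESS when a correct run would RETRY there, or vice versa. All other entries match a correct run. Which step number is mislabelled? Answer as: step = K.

Reference trace:
#1 T1 reads 1
#2 T0 reads 1
#3 T0 CAS(1→2) writes; counter now 2
#4 T0 reads 2
#5 T1 CAS(1→2) fails; counter now 2
#6 T1 reads 2
#7 T1 CAS(2→3) writes; counter now 3
#8 T0 CAS(2→3) fails; counter now 3
#9 T0 reads 3
#10 T0 CAS(3→4) writes; counter now 4
#11 T0 reads 4
#12 T0 CAS(4→5) writes; counter now 5
#13 T0 reads 5
#14 T0 CAS(5→6) writes; counter now 6
#15 T0 reads 6
#16 T0 CAS(6→7) writes; counter now 7
#17 T0 reads 7
#18 T0 CAS(7→8) writes; counter now 8
Mismatch at 8.

step = 8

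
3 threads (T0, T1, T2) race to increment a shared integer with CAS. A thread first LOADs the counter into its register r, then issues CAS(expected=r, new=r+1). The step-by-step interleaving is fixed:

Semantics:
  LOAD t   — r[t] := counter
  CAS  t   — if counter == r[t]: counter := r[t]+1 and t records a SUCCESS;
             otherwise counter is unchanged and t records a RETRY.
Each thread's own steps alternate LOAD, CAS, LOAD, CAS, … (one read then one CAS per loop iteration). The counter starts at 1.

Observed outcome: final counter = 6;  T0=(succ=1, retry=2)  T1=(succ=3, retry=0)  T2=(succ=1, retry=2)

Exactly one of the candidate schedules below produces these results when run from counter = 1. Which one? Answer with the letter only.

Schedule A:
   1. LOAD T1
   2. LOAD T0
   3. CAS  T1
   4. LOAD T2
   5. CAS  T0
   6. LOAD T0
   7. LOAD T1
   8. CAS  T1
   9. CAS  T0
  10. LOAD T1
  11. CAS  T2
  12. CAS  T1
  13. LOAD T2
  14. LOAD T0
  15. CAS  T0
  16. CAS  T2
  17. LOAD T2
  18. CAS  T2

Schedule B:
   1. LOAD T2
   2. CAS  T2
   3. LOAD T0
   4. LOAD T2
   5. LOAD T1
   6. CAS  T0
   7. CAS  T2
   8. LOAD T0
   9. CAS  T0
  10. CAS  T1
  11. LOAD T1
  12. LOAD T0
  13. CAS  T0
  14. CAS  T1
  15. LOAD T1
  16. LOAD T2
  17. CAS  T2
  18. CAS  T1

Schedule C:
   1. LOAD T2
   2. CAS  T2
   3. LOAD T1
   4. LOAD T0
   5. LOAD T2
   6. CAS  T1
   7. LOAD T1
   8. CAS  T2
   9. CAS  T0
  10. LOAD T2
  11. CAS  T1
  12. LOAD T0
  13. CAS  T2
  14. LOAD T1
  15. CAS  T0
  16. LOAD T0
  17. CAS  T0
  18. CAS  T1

Tracing schedule A:
step 1: T1 LOAD ⇒ load; ctr=1 reg=1
step 2: T0 LOAD ⇒ load; ctr=1 reg=1
step 3: T1 CAS ⇒ ok; ctr=2 reg=1
step 4: T2 LOAD ⇒ load; ctr=2 reg=2
step 5: T0 CAS ⇒ retry; ctr=2 reg=1
step 6: T0 LOAD ⇒ load; ctr=2 reg=2
step 7: T1 LOAD ⇒ load; ctr=2 reg=2
step 8: T1 CAS ⇒ ok; ctr=3 reg=2
step 9: T0 CAS ⇒ retry; ctr=3 reg=2
step 10: T1 LOAD ⇒ load; ctr=3 reg=3
step 11: T2 CAS ⇒ retry; ctr=3 reg=2
step 12: T1 CAS ⇒ ok; ctr=4 reg=3
step 13: T2 LOAD ⇒ load; ctr=4 reg=4
step 14: T0 LOAD ⇒ load; ctr=4 reg=4
step 15: T0 CAS ⇒ ok; ctr=5 reg=4
step 16: T2 CAS ⇒ retry; ctr=5 reg=4
step 17: T2 LOAD ⇒ load; ctr=5 reg=5
step 18: T2 CAS ⇒ ok; ctr=6 reg=5

A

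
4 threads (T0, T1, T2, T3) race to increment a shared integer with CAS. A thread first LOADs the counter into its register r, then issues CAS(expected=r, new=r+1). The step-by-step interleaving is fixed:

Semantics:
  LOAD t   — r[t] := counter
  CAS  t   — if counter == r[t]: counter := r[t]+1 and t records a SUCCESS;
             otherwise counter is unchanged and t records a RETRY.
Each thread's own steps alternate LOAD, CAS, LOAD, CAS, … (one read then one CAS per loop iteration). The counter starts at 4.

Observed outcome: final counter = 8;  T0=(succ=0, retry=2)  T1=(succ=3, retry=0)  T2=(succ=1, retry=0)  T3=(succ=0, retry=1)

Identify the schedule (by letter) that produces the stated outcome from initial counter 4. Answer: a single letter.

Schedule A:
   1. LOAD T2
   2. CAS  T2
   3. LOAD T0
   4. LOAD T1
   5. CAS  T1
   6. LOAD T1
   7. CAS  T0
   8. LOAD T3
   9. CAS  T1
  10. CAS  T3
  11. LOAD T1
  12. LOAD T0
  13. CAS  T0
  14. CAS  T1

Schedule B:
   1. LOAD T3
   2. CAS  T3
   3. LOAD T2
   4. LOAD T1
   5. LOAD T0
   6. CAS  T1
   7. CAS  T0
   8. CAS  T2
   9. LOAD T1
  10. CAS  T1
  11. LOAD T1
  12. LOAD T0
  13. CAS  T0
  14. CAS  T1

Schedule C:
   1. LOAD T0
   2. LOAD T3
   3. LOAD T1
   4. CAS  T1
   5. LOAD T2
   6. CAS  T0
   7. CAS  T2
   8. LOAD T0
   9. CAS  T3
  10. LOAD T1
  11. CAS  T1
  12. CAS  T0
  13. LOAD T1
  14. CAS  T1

Tracing schedule C:
[1] T0.load  rd  (counter 4, T0.r 4)
[2] T3.load  rd  (counter 4, T3.r 4)
[3] T1.load  rd  (counter 4, T1.r 4)
[4] T1.cas  hit  (counter 5, T1.r 4)
[5] T2.load  rd  (counter 5, T2.r 5)
[6] T0.cas  miss  (counter 5, T0.r 4)
[7] T2.cas  hit  (counter 6, T2.r 5)
[8] T0.load  rd  (counter 6, T0.r 6)
[9] T3.cas  miss  (counter 6, T3.r 4)
[10] T1.load  rd  (counter 6, T1.r 6)
[11] T1.cas  hit  (counter 7, T1.r 6)
[12] T0.cas  miss  (counter 7, T0.r 6)
[13] T1.load  rd  (counter 7, T1.r 7)
[14] T1.cas  hit  (counter 8, T1.r 7)

C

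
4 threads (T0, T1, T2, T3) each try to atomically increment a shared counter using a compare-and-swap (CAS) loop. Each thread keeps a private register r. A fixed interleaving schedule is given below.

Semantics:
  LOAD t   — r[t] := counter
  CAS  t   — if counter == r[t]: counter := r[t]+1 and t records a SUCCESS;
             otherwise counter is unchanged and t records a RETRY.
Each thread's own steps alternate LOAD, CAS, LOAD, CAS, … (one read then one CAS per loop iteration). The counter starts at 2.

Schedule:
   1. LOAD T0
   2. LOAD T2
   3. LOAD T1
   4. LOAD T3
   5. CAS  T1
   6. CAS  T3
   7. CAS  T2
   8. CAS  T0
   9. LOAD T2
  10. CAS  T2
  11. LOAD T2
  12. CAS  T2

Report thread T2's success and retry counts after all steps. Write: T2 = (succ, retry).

T2 = (2, 1)

#1 T0 reads 2
#2 T2 reads 2
#3 T1 reads 2
#4 T3 reads 2
#5 T1 CAS(2→3) writes; counter now 3
#6 T3 CAS(2→3) fails; counter now 3
#7 T2 CAS(2→3) fails; counter now 3
#8 T0 CAS(2→3) fails; counter now 3
#9 T2 reads 3
#10 T2 CAS(3→4) writes; counter now 4
#11 T2 reads 4
#12 T2 CAS(4→5) writes; counter now 5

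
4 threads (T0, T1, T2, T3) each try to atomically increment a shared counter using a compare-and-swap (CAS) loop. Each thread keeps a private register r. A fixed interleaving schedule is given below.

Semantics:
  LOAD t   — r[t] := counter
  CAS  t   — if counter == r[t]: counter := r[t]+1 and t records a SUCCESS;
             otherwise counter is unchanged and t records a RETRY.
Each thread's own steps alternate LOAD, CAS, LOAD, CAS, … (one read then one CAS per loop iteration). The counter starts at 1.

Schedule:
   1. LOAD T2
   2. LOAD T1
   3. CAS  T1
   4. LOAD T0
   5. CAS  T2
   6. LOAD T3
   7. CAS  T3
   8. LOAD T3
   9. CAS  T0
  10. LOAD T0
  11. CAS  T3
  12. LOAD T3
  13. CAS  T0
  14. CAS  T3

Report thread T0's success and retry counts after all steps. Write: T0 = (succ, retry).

T0 = (0, 2)

1. LOAD T2 → mem=1 r[T2]=1 [LOAD]
2. LOAD T1 → mem=1 r[T1]=1 [LOAD]
3. CAS T1 → mem=2 r[T1]=1 [OK]
4. LOAD T0 → mem=2 r[T0]=2 [LOAD]
5. CAS T2 → mem=2 r[T2]=1 [RETRY]
6. LOAD T3 → mem=2 r[T3]=2 [LOAD]
7. CAS T3 → mem=3 r[T3]=2 [OK]
8. LOAD T3 → mem=3 r[T3]=3 [LOAD]
9. CAS T0 → mem=3 r[T0]=2 [RETRY]
10. LOAD T0 → mem=3 r[T0]=3 [LOAD]
11. CAS T3 → mem=4 r[T3]=3 [OK]
12. LOAD T3 → mem=4 r[T3]=4 [LOAD]
13. CAS T0 → mem=4 r[T0]=3 [RETRY]
14. CAS T3 → mem=5 r[T3]=4 [OK]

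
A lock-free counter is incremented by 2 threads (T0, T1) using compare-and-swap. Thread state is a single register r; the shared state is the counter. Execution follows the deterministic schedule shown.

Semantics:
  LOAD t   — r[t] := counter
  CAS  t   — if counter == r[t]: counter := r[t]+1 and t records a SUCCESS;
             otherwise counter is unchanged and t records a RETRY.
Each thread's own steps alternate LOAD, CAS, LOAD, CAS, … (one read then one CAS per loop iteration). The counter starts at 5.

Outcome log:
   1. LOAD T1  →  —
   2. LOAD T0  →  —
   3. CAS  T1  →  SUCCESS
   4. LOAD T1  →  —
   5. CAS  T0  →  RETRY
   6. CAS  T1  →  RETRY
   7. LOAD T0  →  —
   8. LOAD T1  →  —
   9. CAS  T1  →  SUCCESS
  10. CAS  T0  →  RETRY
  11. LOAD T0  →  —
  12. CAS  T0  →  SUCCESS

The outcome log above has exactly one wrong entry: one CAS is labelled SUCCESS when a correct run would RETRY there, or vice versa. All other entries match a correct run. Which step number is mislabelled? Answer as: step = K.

step = 6

Correct run:
1. LOAD T1 → mem=5 r[T1]=5 [LOAD]
2. LOAD T0 → mem=5 r[T0]=5 [LOAD]
3. CAS T1 → mem=6 r[T1]=5 [OK]
4. LOAD T1 → mem=6 r[T1]=6 [LOAD]
5. CAS T0 → mem=6 r[T0]=5 [RETRY]
6. CAS T1 → mem=7 r[T1]=6 [OK]
7. LOAD T0 → mem=7 r[T0]=7 [LOAD]
8. LOAD T1 → mem=7 r[T1]=7 [LOAD]
9. CAS T1 → mem=8 r[T1]=7 [OK]
10. CAS T0 → mem=8 r[T0]=7 [RETRY]
11. LOAD T0 → mem=8 r[T0]=8 [LOAD]
12. CAS T0 → mem=9 r[T0]=8 [OK]
Log disagrees first at step 6.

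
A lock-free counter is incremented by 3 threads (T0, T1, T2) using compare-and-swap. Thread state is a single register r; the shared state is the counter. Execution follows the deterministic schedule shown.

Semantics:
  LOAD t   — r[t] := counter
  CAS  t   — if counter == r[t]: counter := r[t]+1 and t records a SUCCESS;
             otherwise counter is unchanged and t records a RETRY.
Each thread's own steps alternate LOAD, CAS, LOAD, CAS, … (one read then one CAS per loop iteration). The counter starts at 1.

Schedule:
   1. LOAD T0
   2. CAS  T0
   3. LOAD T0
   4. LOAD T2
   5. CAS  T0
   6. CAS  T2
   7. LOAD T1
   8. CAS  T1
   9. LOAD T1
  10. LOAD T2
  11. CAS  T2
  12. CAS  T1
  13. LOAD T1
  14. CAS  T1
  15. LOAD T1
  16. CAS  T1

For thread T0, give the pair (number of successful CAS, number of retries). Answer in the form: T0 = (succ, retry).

T0 LOAD — after: cnt=1, r=1 — load
T0 CAS — after: cnt=2, r=1 — ok
T0 LOAD — after: cnt=2, r=2 — load
T2 LOAD — after: cnt=2, r=2 — load
T0 CAS — after: cnt=3, r=2 — ok
T2 CAS — after: cnt=3, r=2 — retry
T1 LOAD — after: cnt=3, r=3 — load
T1 CAS — after: cnt=4, r=3 — ok
T1 LOAD — after: cnt=4, r=4 — load
T2 LOAD — after: cnt=4, r=4 — load
T2 CAS — after: cnt=5, r=4 — ok
T1 CAS — after: cnt=5, r=4 — retry
T1 LOAD — after: cnt=5, r=5 — load
T1 CAS — after: cnt=6, r=5 — ok
T1 LOAD — after: cnt=6, r=6 — load
T1 CAS — after: cnt=7, r=6 — ok

T0 = (2, 0)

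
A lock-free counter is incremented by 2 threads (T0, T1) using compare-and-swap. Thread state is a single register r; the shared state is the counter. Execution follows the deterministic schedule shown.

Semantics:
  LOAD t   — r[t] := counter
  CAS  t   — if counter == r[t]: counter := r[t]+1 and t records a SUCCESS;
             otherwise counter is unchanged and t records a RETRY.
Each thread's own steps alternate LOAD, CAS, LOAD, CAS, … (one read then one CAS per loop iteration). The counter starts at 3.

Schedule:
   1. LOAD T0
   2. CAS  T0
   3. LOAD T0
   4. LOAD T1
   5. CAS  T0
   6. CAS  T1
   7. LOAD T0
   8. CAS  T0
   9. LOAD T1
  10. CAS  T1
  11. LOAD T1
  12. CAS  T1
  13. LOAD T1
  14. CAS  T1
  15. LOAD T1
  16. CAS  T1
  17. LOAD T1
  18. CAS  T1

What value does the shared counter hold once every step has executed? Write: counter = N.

counter = 11

[1] T0.load  rd  (counter 3, T0.r 3)
[2] T0.cas  hit  (counter 4, T0.r 3)
[3] T0.load  rd  (counter 4, T0.r 4)
[4] T1.load  rd  (counter 4, T1.r 4)
[5] T0.cas  hit  (counter 5, T0.r 4)
[6] T1.cas  miss  (counter 5, T1.r 4)
[7] T0.load  rd  (counter 5, T0.r 5)
[8] T0.cas  hit  (counter 6, T0.r 5)
[9] T1.load  rd  (counter 6, T1.r 6)
[10] T1.cas  hit  (counter 7, T1.r 6)
[11] T1.load  rd  (counter 7, T1.r 7)
[12] T1.cas  hit  (counter 8, T1.r 7)
[13] T1.load  rd  (counter 8, T1.r 8)
[14] T1.cas  hit  (counter 9, T1.r 8)
[15] T1.load  rd  (counter 9, T1.r 9)
[16] T1.cas  hit  (counter 10, T1.r 9)
[17] T1.load  rd  (counter 10, T1.r 10)
[18] T1.cas  hit  (counter 11, T1.r 10)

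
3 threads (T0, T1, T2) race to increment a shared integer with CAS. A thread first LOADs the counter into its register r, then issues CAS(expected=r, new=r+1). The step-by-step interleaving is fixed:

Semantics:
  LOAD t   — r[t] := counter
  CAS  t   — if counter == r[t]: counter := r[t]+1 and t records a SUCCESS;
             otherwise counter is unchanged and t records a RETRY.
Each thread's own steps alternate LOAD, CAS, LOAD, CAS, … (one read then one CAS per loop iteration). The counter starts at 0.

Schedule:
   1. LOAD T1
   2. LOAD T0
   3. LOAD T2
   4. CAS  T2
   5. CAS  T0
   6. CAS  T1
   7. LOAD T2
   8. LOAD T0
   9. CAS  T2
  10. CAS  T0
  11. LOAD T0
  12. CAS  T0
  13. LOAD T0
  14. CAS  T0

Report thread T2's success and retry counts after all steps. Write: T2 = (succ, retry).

T2 = (2, 0)

step 1: T1 LOAD ⇒ load; ctr=0 reg=0
step 2: T0 LOAD ⇒ load; ctr=0 reg=0
step 3: T2 LOAD ⇒ load; ctr=0 reg=0
step 4: T2 CAS ⇒ ok; ctr=1 reg=0
step 5: T0 CAS ⇒ retry; ctr=1 reg=0
step 6: T1 CAS ⇒ retry; ctr=1 reg=0
step 7: T2 LOAD ⇒ load; ctr=1 reg=1
step 8: T0 LOAD ⇒ load; ctr=1 reg=1
step 9: T2 CAS ⇒ ok; ctr=2 reg=1
step 10: T0 CAS ⇒ retry; ctr=2 reg=1
step 11: T0 LOAD ⇒ load; ctr=2 reg=2
step 12: T0 CAS ⇒ ok; ctr=3 reg=2
step 13: T0 LOAD ⇒ load; ctr=3 reg=3
step 14: T0 CAS ⇒ ok; ctr=4 reg=3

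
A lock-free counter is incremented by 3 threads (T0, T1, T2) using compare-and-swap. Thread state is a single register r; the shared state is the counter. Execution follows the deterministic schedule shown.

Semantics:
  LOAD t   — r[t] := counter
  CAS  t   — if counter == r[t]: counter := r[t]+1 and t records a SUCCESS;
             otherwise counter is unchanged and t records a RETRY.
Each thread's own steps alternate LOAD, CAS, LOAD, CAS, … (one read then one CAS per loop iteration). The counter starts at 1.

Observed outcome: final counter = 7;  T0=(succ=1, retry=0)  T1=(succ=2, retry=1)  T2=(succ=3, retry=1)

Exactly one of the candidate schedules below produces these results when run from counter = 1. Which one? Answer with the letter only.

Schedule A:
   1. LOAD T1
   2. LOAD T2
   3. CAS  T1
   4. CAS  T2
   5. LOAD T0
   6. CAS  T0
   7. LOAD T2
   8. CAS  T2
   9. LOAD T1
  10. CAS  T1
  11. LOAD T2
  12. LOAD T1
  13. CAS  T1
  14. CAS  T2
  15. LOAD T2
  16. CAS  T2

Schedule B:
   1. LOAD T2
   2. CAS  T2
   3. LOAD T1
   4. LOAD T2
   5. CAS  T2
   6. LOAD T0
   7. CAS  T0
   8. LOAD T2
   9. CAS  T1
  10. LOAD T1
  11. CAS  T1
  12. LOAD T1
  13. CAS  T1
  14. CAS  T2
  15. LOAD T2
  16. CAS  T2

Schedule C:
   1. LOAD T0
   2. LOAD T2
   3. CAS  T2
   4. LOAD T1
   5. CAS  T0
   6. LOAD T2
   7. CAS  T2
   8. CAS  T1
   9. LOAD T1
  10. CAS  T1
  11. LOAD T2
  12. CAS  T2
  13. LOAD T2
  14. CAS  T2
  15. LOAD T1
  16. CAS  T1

B

Simulating candidate B:
step 1: T2 LOAD ⇒ load; ctr=1 reg=1
step 2: T2 CAS ⇒ ok; ctr=2 reg=1
step 3: T1 LOAD ⇒ load; ctr=2 reg=2
step 4: T2 LOAD ⇒ load; ctr=2 reg=2
step 5: T2 CAS ⇒ ok; ctr=3 reg=2
step 6: T0 LOAD ⇒ load; ctr=3 reg=3
step 7: T0 CAS ⇒ ok; ctr=4 reg=3
step 8: T2 LOAD ⇒ load; ctr=4 reg=4
step 9: T1 CAS ⇒ retry; ctr=4 reg=2
step 10: T1 LOAD ⇒ load; ctr=4 reg=4
step 11: T1 CAS ⇒ ok; ctr=5 reg=4
step 12: T1 LOAD ⇒ load; ctr=5 reg=5
step 13: T1 CAS ⇒ ok; ctr=6 reg=5
step 14: T2 CAS ⇒ retry; ctr=6 reg=4
step 15: T2 LOAD ⇒ load; ctr=6 reg=6
step 16: T2 CAS ⇒ ok; ctr=7 reg=6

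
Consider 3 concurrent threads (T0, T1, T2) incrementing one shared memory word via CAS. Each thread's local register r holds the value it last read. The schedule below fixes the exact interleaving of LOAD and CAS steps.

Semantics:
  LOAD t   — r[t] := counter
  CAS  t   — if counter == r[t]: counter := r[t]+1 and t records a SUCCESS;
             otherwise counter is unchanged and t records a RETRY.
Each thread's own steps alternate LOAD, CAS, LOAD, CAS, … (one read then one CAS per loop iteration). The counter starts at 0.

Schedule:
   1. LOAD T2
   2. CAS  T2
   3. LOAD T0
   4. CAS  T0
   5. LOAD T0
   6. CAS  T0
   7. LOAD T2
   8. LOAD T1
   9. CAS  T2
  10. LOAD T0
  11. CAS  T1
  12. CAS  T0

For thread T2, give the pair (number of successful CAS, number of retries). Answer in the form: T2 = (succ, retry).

T2 = (2, 0)

   1) LOAD T2:  M=0  r_T2=0
   2) CAS  T2:  M=1  r_T2=0 ✓
   3) LOAD T0:  M=1  r_T0=1
   4) CAS  T0:  M=2  r_T0=1 ✓
   5) LOAD T0:  M=2  r_T0=2
   6) CAS  T0:  M=3  r_T0=2 ✓
   7) LOAD T2:  M=3  r_T2=3
   8) LOAD T1:  M=3  r_T1=3
   9) CAS  T2:  M=4  r_T2=3 ✓
  10) LOAD T0:  M=4  r_T0=4
  11) CAS  T1:  M=4  r_T1=3 ✗
  12) CAS  T0:  M=5  r_T0=4 ✓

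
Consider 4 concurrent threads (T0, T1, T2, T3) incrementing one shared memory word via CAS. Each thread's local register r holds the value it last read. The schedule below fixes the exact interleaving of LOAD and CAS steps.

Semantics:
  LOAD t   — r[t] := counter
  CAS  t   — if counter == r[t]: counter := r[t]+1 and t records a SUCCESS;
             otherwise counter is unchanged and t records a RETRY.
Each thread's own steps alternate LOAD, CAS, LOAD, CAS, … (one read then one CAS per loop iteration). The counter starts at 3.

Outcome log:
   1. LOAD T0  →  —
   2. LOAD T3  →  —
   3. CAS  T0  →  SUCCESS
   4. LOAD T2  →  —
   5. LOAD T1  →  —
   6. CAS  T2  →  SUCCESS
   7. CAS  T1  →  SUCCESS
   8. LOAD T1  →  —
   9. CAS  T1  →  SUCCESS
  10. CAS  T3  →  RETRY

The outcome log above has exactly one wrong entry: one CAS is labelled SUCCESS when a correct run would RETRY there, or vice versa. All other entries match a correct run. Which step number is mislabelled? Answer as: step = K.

Correct run:
   1) LOAD T0:  M=3  r_T0=3
   2) LOAD T3:  M=3  r_T3=3
   3) CAS  T0:  M=4  r_T0=3 ✓
   4) LOAD T2:  M=4  r_T2=4
   5) LOAD T1:  M=4  r_T1=4
   6) CAS  T2:  M=5  r_T2=4 ✓
   7) CAS  T1:  M=5  r_T1=4 ✗
   8) LOAD T1:  M=5  r_T1=5
   9) CAS  T1:  M=6  r_T1=5 ✓
  10) CAS  T3:  M=6  r_T3=3 ✗
Mismatch at 7.

step = 7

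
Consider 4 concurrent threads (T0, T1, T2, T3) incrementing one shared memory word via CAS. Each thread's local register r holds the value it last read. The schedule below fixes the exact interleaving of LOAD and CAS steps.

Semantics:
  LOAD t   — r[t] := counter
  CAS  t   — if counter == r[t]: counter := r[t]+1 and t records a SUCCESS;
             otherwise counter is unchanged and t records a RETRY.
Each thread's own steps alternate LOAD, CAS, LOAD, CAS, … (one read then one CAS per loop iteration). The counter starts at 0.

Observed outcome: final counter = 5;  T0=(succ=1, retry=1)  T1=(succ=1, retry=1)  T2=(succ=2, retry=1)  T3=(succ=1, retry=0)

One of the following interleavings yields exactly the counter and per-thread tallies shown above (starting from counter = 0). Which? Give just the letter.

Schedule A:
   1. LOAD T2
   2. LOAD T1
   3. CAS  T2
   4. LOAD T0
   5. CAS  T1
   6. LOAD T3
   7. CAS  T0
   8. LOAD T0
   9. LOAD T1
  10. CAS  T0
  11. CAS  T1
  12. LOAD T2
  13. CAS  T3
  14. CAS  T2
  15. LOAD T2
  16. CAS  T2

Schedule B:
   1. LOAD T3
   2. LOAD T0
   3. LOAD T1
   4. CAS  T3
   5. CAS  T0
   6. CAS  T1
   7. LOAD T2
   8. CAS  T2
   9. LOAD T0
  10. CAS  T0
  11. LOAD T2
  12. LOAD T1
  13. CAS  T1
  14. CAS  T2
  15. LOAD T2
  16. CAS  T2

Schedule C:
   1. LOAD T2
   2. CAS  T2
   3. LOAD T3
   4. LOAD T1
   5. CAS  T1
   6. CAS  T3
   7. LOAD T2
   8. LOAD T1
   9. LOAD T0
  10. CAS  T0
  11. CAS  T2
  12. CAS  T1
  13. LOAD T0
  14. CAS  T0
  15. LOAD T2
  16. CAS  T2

Simulating candidate B:
T3 LOAD — after: cnt=0, r=0 — load
T0 LOAD — after: cnt=0, r=0 — load
T1 LOAD — after: cnt=0, r=0 — load
T3 CAS — after: cnt=1, r=0 — ok
T0 CAS — after: cnt=1, r=0 — retry
T1 CAS — after: cnt=1, r=0 — retry
T2 LOAD — after: cnt=1, r=1 — load
T2 CAS — after: cnt=2, r=1 — ok
T0 LOAD — after: cnt=2, r=2 — load
T0 CAS — after: cnt=3, r=2 — ok
T2 LOAD — after: cnt=3, r=3 — load
T1 LOAD — after: cnt=3, r=3 — load
T1 CAS — after: cnt=4, r=3 — ok
T2 CAS — after: cnt=4, r=3 — retry
T2 LOAD — after: cnt=4, r=4 — load
T2 CAS — after: cnt=5, r=4 — ok

B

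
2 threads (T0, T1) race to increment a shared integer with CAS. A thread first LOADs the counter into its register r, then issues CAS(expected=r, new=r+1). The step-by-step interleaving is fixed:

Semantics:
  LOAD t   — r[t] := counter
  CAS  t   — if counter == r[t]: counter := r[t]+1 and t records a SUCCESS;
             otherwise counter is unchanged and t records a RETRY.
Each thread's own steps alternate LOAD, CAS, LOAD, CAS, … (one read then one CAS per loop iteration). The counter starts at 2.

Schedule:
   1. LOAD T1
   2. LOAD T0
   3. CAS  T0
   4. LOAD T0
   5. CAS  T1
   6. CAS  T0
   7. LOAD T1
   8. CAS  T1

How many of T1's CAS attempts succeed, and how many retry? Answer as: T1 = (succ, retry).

[1] T1.load  rd  (counter 2, T1.r 2)
[2] T0.load  rd  (counter 2, T0.r 2)
[3] T0.cas  hit  (counter 3, T0.r 2)
[4] T0.load  rd  (counter 3, T0.r 3)
[5] T1.cas  miss  (counter 3, T1.r 2)
[6] T0.cas  hit  (counter 4, T0.r 3)
[7] T1.load  rd  (counter 4, T1.r 4)
[8] T1.cas  hit  (counter 5, T1.r 4)

T1 = (1, 1)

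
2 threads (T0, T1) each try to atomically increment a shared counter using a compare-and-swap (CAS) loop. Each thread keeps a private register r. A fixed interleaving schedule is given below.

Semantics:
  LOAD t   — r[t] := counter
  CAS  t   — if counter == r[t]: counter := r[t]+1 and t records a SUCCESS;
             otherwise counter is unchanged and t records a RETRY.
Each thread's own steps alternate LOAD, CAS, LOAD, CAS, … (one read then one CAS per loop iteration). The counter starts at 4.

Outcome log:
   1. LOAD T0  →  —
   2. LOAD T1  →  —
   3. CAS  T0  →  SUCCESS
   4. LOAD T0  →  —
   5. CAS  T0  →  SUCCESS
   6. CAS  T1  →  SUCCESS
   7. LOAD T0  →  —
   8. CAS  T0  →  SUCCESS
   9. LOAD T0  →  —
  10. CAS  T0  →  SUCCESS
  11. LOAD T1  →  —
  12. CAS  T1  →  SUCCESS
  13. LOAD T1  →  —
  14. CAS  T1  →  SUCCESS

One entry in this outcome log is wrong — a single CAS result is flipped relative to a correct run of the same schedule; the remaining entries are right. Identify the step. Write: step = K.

Correct run:
#1 T0 reads 4
#2 T1 reads 4
#3 T0 CAS(4→5) writes; counter now 5
#4 T0 reads 5
#5 T0 CAS(5→6) writes; counter now 6
#6 T1 CAS(4→5) fails; counter now 6
#7 T0 reads 6
#8 T0 CAS(6→7) writes; counter now 7
#9 T0 reads 7
#10 T0 CAS(7→8) writes; counter now 8
#11 T1 reads 8
#12 T1 CAS(8→9) writes; counter now 9
#13 T1 reads 9
#14 T1 CAS(9→10) writes; counter now 10
Mismatch at 6.

step = 6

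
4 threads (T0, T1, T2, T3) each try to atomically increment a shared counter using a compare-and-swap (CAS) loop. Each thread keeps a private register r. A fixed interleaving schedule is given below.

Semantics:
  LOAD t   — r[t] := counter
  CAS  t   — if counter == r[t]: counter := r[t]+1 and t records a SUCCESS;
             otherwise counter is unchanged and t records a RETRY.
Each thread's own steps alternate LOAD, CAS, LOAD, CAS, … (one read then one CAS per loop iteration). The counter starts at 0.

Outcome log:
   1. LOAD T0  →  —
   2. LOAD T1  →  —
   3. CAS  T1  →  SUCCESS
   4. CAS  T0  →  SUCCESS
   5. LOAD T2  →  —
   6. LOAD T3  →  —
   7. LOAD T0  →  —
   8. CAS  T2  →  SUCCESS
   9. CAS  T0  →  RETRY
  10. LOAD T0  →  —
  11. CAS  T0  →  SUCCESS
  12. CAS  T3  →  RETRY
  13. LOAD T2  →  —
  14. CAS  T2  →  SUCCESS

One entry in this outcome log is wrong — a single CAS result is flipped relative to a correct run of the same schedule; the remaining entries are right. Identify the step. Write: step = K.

step = 4

Reference trace:
   1) LOAD T0:  M=0  r_T0=0
   2) LOAD T1:  M=0  r_T1=0
   3) CAS  T1:  M=1  r_T1=0 ✓
   4) CAS  T0:  M=1  r_T0=0 ✗
   5) LOAD T2:  M=1  r_T2=1
   6) LOAD T3:  M=1  r_T3=1
   7) LOAD T0:  M=1  r_T0=1
   8) CAS  T2:  M=2  r_T2=1 ✓
   9) CAS  T0:  M=2  r_T0=1 ✗
  10) LOAD T0:  M=2  r_T0=2
  11) CAS  T0:  M=3  r_T0=2 ✓
  12) CAS  T3:  M=3  r_T3=1 ✗
  13) LOAD T2:  M=3  r_T2=3
  14) CAS  T2:  M=4  r_T2=3 ✓
Mismatch at 4.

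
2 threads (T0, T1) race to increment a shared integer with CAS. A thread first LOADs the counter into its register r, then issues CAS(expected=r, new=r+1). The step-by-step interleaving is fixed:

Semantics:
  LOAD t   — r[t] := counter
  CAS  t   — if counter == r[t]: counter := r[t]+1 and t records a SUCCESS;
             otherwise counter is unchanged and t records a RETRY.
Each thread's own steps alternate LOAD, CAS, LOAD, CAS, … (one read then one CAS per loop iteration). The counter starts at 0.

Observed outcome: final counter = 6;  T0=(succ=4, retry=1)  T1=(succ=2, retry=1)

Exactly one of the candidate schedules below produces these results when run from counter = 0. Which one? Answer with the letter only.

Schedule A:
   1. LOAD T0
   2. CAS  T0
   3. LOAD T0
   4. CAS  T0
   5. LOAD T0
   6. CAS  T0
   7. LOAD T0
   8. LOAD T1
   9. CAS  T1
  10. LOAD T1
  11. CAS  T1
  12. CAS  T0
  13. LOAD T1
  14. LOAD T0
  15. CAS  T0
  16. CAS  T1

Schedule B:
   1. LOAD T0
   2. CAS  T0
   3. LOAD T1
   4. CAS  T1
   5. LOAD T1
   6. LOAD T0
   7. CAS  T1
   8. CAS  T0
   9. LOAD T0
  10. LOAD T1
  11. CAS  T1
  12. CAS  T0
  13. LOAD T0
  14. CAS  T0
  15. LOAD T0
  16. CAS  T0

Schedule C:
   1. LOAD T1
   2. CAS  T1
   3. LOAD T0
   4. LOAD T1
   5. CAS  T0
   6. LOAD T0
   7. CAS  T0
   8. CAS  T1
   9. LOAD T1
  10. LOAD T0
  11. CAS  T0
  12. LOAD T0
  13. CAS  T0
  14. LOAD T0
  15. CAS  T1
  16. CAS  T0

Run A:
   1) LOAD T0:  M=0  r_T0=0
   2) CAS  T0:  M=1  r_T0=0 ✓
   3) LOAD T0:  M=1  r_T0=1
   4) CAS  T0:  M=2  r_T0=1 ✓
   5) LOAD T0:  M=2  r_T0=2
   6) CAS  T0:  M=3  r_T0=2 ✓
   7) LOAD T0:  M=3  r_T0=3
   8) LOAD T1:  M=3  r_T1=3
   9) CAS  T1:  M=4  r_T1=3 ✓
  10) LOAD T1:  M=4  r_T1=4
  11) CAS  T1:  M=5  r_T1=4 ✓
  12) CAS  T0:  M=5  r_T0=3 ✗
  13) LOAD T1:  M=5  r_T1=5
  14) LOAD T0:  M=5  r_T0=5
  15) CAS  T0:  M=6  r_T0=5 ✓
  16) CAS  T1:  M=6  r_T1=5 ✗

A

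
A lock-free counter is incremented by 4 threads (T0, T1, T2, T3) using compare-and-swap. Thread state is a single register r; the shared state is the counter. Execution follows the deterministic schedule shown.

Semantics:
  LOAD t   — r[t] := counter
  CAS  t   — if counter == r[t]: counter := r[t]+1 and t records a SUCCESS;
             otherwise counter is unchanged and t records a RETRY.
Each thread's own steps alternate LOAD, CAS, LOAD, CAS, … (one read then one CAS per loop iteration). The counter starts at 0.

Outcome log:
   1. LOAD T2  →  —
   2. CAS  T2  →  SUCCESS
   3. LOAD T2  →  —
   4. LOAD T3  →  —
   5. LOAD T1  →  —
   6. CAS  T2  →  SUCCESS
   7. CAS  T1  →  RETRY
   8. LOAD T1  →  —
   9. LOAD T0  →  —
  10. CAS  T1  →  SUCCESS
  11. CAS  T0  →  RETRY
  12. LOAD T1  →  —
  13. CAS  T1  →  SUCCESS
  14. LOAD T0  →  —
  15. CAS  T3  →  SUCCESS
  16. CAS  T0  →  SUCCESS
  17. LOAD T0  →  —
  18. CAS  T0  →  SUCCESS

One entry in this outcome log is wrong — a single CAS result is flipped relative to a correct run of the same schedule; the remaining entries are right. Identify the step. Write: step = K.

step = 15

Re-executing:
#1 T2 reads 0
#2 T2 CAS(0→1) writes; counter now 1
#3 T2 reads 1
#4 T3 reads 1
#5 T1 reads 1
#6 T2 CAS(1→2) writes; counter now 2
#7 T1 CAS(1→2) fails; counter now 2
#8 T1 reads 2
#9 T0 reads 2
#10 T1 CAS(2→3) writes; counter now 3
#11 T0 CAS(2→3) fails; counter now 3
#12 T1 reads 3
#13 T1 CAS(3→4) writes; counter now 4
#14 T0 reads 4
#15 T3 CAS(1→2) fails; counter now 4
#16 T0 CAS(4→5) writes; counter now 5
#17 T0 reads 5
#18 T0 CAS(5→6) writes; counter now 6
Log disagrees first at step 15.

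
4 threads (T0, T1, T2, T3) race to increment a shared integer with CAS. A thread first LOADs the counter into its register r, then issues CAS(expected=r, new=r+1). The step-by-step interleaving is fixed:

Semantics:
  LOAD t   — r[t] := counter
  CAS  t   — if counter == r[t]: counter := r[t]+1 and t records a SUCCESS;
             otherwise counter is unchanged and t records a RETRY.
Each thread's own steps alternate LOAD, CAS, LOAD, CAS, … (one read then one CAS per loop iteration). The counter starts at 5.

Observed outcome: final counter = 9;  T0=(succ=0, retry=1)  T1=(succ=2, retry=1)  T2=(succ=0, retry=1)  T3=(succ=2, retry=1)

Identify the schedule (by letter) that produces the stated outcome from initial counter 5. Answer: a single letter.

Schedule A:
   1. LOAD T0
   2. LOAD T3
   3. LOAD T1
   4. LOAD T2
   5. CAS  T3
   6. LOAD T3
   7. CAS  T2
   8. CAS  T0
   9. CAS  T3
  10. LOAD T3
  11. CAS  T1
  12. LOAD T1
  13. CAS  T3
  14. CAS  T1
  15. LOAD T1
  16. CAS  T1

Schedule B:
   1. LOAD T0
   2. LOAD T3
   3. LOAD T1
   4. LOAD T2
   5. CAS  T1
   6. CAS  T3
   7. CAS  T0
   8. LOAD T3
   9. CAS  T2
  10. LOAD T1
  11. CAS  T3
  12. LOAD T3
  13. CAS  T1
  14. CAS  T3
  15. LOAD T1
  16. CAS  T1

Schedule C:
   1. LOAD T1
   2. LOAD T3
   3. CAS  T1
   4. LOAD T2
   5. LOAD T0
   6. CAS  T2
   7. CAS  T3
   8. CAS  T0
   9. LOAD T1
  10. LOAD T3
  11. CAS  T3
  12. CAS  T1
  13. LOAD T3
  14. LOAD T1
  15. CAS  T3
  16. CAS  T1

Simulating candidate B:
#1 T0 reads 5
#2 T3 reads 5
#3 T1 reads 5
#4 T2 reads 5
#5 T1 CAS(5→6) writes; counter now 6
#6 T3 CAS(5→6) fails; counter now 6
#7 T0 CAS(5→6) fails; counter now 6
#8 T3 reads 6
#9 T2 CAS(5→6) fails; counter now 6
#10 T1 reads 6
#11 T3 CAS(6→7) writes; counter now 7
#12 T3 reads 7
#13 T1 CAS(6→7) fails; counter now 7
#14 T3 CAS(7→8) writes; counter now 8
#15 T1 reads 8
#16 T1 CAS(8→9) writes; counter now 9

B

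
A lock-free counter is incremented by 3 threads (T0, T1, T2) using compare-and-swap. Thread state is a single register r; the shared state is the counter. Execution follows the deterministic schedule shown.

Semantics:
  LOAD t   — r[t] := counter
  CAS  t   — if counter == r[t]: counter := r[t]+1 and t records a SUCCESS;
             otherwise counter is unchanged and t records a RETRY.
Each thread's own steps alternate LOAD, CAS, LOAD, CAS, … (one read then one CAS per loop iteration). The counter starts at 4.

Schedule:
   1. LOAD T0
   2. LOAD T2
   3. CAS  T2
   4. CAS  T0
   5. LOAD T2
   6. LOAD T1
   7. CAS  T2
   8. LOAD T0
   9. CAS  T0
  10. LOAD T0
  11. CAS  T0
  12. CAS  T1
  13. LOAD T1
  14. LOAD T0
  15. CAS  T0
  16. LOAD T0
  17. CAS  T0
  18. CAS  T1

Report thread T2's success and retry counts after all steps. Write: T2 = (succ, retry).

T2 = (2, 0)

T0 LOAD — after: cnt=4, r=4 — load
T2 LOAD — after: cnt=4, r=4 — load
T2 CAS — after: cnt=5, r=4 — ok
T0 CAS — after: cnt=5, r=4 — retry
T2 LOAD — after: cnt=5, r=5 — load
T1 LOAD — after: cnt=5, r=5 — load
T2 CAS — after: cnt=6, r=5 — ok
T0 LOAD — after: cnt=6, r=6 — load
T0 CAS — after: cnt=7, r=6 — ok
T0 LOAD — after: cnt=7, r=7 — load
T0 CAS — after: cnt=8, r=7 — ok
T1 CAS — after: cnt=8, r=5 — retry
T1 LOAD — after: cnt=8, r=8 — load
T0 LOAD — after: cnt=8, r=8 — load
T0 CAS — after: cnt=9, r=8 — ok
T0 LOAD — after: cnt=9, r=9 — load
T0 CAS — after: cnt=10, r=9 — ok
T1 CAS — after: cnt=10, r=8 — retry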